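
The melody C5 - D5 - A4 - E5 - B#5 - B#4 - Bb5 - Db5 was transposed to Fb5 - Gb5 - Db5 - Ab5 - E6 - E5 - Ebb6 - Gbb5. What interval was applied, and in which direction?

up a diminished fourth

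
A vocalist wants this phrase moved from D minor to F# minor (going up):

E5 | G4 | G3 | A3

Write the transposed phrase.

G#5 B4 B3 C#4

From D up to F# is a major third; apply that to each pitch.
E5 → G#5
G4 → B4
G3 → B3
A3 → C#4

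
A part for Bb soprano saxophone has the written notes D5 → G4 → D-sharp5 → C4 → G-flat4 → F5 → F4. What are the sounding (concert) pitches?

Written C4 on the Bb soprano saxophone sounds as Bb3, a major second lower; apply that shift to every note.
D5 becomes C5
G4 becomes F4
D#5 becomes C#5
C4 becomes Bb3
Gb4 becomes Fb4
F5 becomes Eb5
F4 becomes Eb4

C5 F4 C#5 Bb3 Fb4 Eb5 Eb4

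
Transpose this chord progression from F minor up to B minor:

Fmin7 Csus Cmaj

Bmin7 F#sus F#maj

F minor up to B minor is an augmented fourth; each chord root moves by that interval while the quality stays the same.
Fmin7: root F up an augmented fourth → B, giving Bmin7.
Csus: root C up an augmented fourth → F#, giving F#sus.
Cmaj: root C up an augmented fourth → F#, giving F#maj.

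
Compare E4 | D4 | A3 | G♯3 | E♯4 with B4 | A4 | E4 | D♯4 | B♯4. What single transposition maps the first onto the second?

Take the first pair: E4 → B4. E to B spans 5 letter names, so the interval is some kind of fifth.
E4 to B4 is 7 semitones, which makes it a perfect fifth; the second version is higher, so the direction is up.
Checking another pair — E#4 → B#4 — gives the same interval.

up a perfect fifth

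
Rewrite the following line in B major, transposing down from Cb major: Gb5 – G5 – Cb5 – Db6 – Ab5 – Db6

F#5 F##5 B4 C#6 G#5 C#6

Cb major to B major down is a diminished second, so every note moves down by that interval.
Gb5 becomes F#5
G5 becomes F##5
Cb5 becomes B4
Db6 becomes C#6
Ab5 becomes G#5
Db6 becomes C#6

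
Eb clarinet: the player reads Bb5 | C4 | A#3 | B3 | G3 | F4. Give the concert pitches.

Db6 Eb4 C#4 D4 Bb3 Ab4

Written C4 on the Eb clarinet sounds as Eb4, a minor third higher; apply that shift to every note.
Bb5 to Db6
C4 to Eb4
A#3 to C#4
B3 to D4
G3 to Bb3
F4 to Ab4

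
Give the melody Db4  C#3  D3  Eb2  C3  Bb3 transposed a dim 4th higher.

Gbb4 F3 Gb3 Abb2 Fb3 Ebb4

Db4 up a diminished fourth is Gbb4.
C#3 up a diminished fourth is F3.
D3 up a diminished fourth is Gb3.
A diminished fourth up from Eb2 gives Abb2.
A diminished fourth up from C3 gives Fb3.
Bb3 up a diminished fourth is Ebb4.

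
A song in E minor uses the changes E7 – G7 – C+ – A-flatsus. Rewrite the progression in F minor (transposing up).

F7 Ab7 Db+ Bbbsus

E minor up to F minor is a minor second; each chord root moves by that interval while the quality stays the same.
E7: root E up a minor second → F, giving F7.
G7: root G up a minor second → Ab, giving Ab7.
C+: root C up a minor second → Db, giving Db+.
A-flatsus: root A-flat up a minor second → Bbb, giving Bbbsus.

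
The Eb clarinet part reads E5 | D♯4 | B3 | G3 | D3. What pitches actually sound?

G5 F#4 D4 Bb3 F3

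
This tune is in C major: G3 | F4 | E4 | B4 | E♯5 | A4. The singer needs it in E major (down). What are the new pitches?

B2 A3 G#3 D#4 G##4 C#4

C major to E major down is a minor sixth, so every note moves down by that interval.
G3 becomes B2
F4 becomes A3
E4 becomes G#3
B4 becomes D#4
E#5 becomes G##4
A4 becomes C#4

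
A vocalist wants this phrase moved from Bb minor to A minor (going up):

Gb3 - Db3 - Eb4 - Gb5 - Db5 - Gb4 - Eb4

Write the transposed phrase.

F4 C4 D5 F6 C6 F5 D5

Bb minor to A minor up is a major seventh, so every note moves up by that interval.
Gb3 → F4
Db3 → C4
Eb4 → D5
Gb5 → F6
Db5 → C6
Gb4 → F5
Eb4 → D5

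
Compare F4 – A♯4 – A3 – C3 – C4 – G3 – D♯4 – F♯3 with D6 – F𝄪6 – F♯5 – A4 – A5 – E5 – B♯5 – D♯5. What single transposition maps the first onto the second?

Take the first pair: F4 → D6. F to D spans 13 letter names, so the interval is some kind of thirteenth.
F4 to D6 is 21 semitones, which makes it a major thirteenth; the second version is higher, so the direction is up.
Checking another pair — F#3 → D#5 — gives the same interval.

up a major thirteenth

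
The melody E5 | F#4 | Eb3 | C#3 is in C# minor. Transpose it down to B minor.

D5 E4 Db3 B2

From C# down to B is a major second; apply that to each pitch.
E5 → D5
F#4 → E4
Eb3 → Db3
C#3 → B2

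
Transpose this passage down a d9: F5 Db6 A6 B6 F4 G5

E#4 C#5 G##5 A##5 E#3 F##4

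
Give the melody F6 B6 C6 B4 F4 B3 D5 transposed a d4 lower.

A diminished fourth down from F6 gives C#6.
B6 down a diminished fourth is F##6.
C6 down a diminished fourth is G#5.
B4: a fourth down reaches F, and 4 semitones makes it F##4.
F4: a fourth down reaches C, and 4 semitones makes it C#4.
B3 down a diminished fourth is F##3.
D5: a fourth down reaches A, and 4 semitones makes it A#4.

C#6 F##6 G#5 F##4 C#4 F##3 A#4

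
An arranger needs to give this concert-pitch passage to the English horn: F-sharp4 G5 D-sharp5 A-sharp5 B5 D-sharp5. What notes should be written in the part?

C#5 D6 A#5 E#6 F#6 A#5

The English horn sounds a perfect fifth below written, so the written part must be a perfect fifth above concert — transpose each note up.
F#4 gives C#5
G5 gives D6
D#5 gives A#5
A#5 gives E#6
B5 gives F#6
D#5 gives A#5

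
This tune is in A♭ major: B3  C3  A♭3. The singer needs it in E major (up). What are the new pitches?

F##4 G#3 E4

A♭ major to E major up is an augmented fifth, so every note moves up by that interval.
B3 becomes F##4
C3 becomes G#3
Ab3 becomes E4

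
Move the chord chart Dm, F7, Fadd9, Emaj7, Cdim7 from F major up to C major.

F major up to C major is a perfect fifth; each chord root moves by that interval while the quality stays the same.
Dm: root D up a perfect fifth → A, giving Am.
F7: root F up a perfect fifth → C, giving C7.
Fadd9: root F up a perfect fifth → C, giving Cadd9.
Emaj7: root E up a perfect fifth → B, giving Bmaj7.
Cdim7: root C up a perfect fifth → G, giving Gdim7.

Am C7 Cadd9 Bmaj7 Gdim7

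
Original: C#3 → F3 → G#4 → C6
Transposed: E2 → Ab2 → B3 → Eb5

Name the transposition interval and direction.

down a major sixth

From C#3 to E2 is 6 letter names — a sixth of some quality.
E2 to C#3 is 9 semitones, which makes it a major sixth; the second version is lower, so the direction is down.
Checking another pair — C6 → Eb5 — gives the same interval.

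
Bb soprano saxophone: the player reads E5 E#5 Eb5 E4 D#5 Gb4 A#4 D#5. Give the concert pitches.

D5 D#5 Db5 D4 C#5 Fb4 G#4 C#5

The Bb soprano saxophone sounds a major second below written, so transpose each written note down a major second.
E5 gives D5
E#5 gives D#5
Eb5 gives Db5
E4 gives D4
D#5 gives C#5
Gb4 gives Fb4
A#4 gives G#4
D#5 gives C#5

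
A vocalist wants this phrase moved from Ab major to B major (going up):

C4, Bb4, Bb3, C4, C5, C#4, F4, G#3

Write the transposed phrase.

D#4 C#5 C#4 D#4 D#5 D##4 G#4 A##3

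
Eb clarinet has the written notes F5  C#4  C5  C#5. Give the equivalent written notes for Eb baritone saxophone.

First find concert pitch: the Eb clarinet sounds a minor third above written, so F5 C#4 C5 C#5 sounds Ab5 E4 Eb5 E5.
Then write for Eb baritone saxophone: it sounds a major thirteenth below written, so the part must be a major thirteenth above concert.
Ab5 → F7
E4 → C#6
Eb5 → C7
E5 → C#7

F7 C#6 C7 C#7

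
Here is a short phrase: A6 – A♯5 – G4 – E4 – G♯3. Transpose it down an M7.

A6 to Bb5
A#5 to B4
G4 to Ab3
E4 to F3
G#3 to A2

Bb5 B4 Ab3 F3 A2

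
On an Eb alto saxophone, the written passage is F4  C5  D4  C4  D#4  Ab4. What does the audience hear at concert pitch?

Ab3 Eb4 F3 Eb3 F#3 Cb4

The Eb alto saxophone sounds a major sixth below written, so transpose each written note down a major sixth.
F4 → Ab3
C5 → Eb4
D4 → F3
C4 → Eb3
D#4 → F#3
Ab4 → Cb4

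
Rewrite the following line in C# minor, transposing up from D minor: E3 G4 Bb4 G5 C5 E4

D#4 F#5 A5 F#6 B5 D#5

D minor to C# minor up is a major seventh, so every note moves up by that interval.
E3 -> D#4
G4 -> F#5
Bb4 -> A5
G5 -> F#6
C5 -> B5
E4 -> D#5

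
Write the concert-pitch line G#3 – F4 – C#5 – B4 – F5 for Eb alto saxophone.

E#4 D5 A#5 G#5 D6

The Eb alto saxophone sounds a major sixth below written, so the written part must be a major sixth above concert — transpose each note up.
G#3 to E#4
F4 to D5
C#5 to A#5
B4 to G#5
F5 to D6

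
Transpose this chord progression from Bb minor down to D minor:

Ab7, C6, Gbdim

C7 E6 Bbdim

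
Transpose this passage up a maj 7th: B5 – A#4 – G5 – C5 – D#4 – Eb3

B5: a seventh up reaches A, and 11 semitones makes it A#6.
A#4 up a major seventh is G##5.
G5 up a major seventh is F#6.
C5 up a major seventh is B5.
D#4 up a major seventh is C##5.
A major seventh up from Eb3 gives D4.

A#6 G##5 F#6 B5 C##5 D4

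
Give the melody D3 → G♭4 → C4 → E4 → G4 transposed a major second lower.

C3 Fb4 Bb3 D4 F4

D3 gives C3
Gb4 gives Fb4
C4 gives Bb3
E4 gives D4
G4 gives F4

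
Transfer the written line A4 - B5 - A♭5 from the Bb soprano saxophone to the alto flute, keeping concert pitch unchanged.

First find concert pitch: the Bb soprano saxophone sounds a major second below written, so A4 B5 A♭5 sounds G4 A5 Gb5.
Then write for alto flute: it sounds a perfect fourth below written, so the part must be a perfect fourth above concert.
G4 → C5
A5 → D6
Gb5 → Cb6

C5 D6 Cb6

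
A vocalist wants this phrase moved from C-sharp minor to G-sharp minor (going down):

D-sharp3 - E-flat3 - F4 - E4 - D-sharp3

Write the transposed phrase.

From C-sharp down to G-sharp is a perfect fourth; apply that to each pitch.
D#3 gives A#2
Eb3 gives Bb2
F4 gives C4
E4 gives B3
D#3 gives A#2

A#2 Bb2 C4 B3 A#2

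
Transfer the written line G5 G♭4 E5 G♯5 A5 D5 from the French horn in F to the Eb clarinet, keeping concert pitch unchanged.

First find concert pitch: the French horn in F sounds a perfect fifth below written, so G5 G♭4 E5 G♯5 A5 D5 sounds C5 Cb4 A4 C#5 D5 G4.
Then write for Eb clarinet: it sounds a minor third above written, so the part must be a minor third below concert.
C5 → A4
Cb4 → Ab3
A4 → F#4
C#5 → A#4
D5 → B4
G4 → E4

A4 Ab3 F#4 A#4 B4 E4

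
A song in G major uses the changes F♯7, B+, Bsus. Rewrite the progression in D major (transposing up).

C#7 F#+ F#sus

G major up to D major is a perfect fifth; each chord root moves by that interval while the quality stays the same.
F♯7: root F♯ up a perfect fifth → C#, giving C#7.
B+: root B up a perfect fifth → F#, giving F#+.
Bsus: root B up a perfect fifth → F#, giving F#sus.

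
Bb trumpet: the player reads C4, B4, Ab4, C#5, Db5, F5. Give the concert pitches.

Written C4 on the Bb trumpet sounds as Bb3, a major second lower; apply that shift to every note.
C4 -> Bb3
B4 -> A4
Ab4 -> Gb4
C#5 -> B4
Db5 -> Cb5
F5 -> Eb5

Bb3 A4 Gb4 B4 Cb5 Eb5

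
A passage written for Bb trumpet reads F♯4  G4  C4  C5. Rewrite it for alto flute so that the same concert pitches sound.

A4 Bb4 Eb4 Eb5

First find concert pitch: the Bb trumpet sounds a major second below written, so F♯4 G4 C4 C5 sounds E4 F4 Bb3 Bb4.
Then write for alto flute: it sounds a perfect fourth below written, so the part must be a perfect fourth above concert.
E4 → A4
F4 → Bb4
Bb3 → Eb4
Bb4 → Eb5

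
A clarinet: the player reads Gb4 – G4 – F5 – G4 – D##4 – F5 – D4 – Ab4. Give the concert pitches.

Eb4 E4 D5 E4 B##3 D5 B3 F4

Written C4 on the A clarinet sounds as A3, a minor third lower; apply that shift to every note.
Gb4 to Eb4
G4 to E4
F5 to D5
G4 to E4
D##4 to B##3
F5 to D5
D4 to B3
Ab4 to F4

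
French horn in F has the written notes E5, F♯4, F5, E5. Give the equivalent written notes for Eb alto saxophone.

First find concert pitch: the French horn in F sounds a perfect fifth below written, so E5 F♯4 F5 E5 sounds A4 B3 Bb4 A4.
Then write for Eb alto saxophone: it sounds a major sixth below written, so the part must be a major sixth above concert.
A4 → F#5
B3 → G#4
Bb4 → G5
A4 → F#5

F#5 G#4 G5 F#5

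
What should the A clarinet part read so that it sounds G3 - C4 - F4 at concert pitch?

Written C4 sounds as A3 on the A clarinet, so concert pitches are written a minor third up.
G3 becomes Bb3
C4 becomes Eb4
F4 becomes Ab4

Bb3 Eb4 Ab4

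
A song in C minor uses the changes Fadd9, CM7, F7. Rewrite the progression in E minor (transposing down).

Aadd9 EM7 A7

C minor down to E minor is a minor sixth; each chord root moves by that interval while the quality stays the same.
Fadd9: root F down a minor sixth → A, giving Aadd9.
CM7: root C down a minor sixth → E, giving EM7.
F7: root F down a minor sixth → A, giving A7.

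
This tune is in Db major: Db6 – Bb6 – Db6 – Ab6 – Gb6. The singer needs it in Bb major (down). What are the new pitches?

Db major to Bb major down is a minor third, so every note moves down by that interval.
Db6 to Bb5
Bb6 to G6
Db6 to Bb5
Ab6 to F6
Gb6 to Eb6

Bb5 G6 Bb5 F6 Eb6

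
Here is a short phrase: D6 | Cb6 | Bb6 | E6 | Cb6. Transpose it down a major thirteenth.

F4 Ebb4 Db5 G4 Ebb4

D6 down a major thirteenth is F4.
A major thirteenth down from Cb6 gives Ebb4.
Bb6: a thirteenth down reaches D, and 21 semitones makes it Db5.
E6: a thirteenth down reaches G, and 21 semitones makes it G4.
Cb6: a thirteenth down reaches E, and 21 semitones makes it Ebb4.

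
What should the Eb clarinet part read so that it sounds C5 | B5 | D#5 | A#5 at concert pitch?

Written C4 sounds as Eb4 on the Eb clarinet, so concert pitches are written a minor third down.
C5 to A4
B5 to G#5
D#5 to B#4
A#5 to F##5

A4 G#5 B#4 F##5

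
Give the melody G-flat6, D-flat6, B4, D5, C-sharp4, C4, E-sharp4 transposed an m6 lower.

Gb6 down a minor sixth is Bb5.
Db6 down a minor sixth is F5.
B4 down a minor sixth is D#4.
A minor sixth down from D5 gives F#4.
C#4 down a minor sixth is E#3.
C4 down a minor sixth is E3.
E#4: a sixth down reaches G, and 8 semitones makes it G##3.

Bb5 F5 D#4 F#4 E#3 E3 G##3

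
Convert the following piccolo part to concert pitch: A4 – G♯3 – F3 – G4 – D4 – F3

Written C4 on the piccolo sounds as C5, a perfect octave higher; apply that shift to every note.
A4 becomes A5
G#3 becomes G#4
F3 becomes F4
G4 becomes G5
D4 becomes D5
F3 becomes F4

A5 G#4 F4 G5 D5 F4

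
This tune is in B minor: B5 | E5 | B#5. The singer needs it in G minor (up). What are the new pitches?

G6 C6 G#6

B minor to G minor up is a minor sixth, so every note moves up by that interval.
B5 → G6
E5 → C6
B#5 → G#6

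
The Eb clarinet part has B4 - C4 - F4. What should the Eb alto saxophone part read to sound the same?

First find concert pitch: the Eb clarinet sounds a minor third above written, so B4 C4 F4 sounds D5 Eb4 Ab4.
Then write for Eb alto saxophone: it sounds a major sixth below written, so the part must be a major sixth above concert.
D5 → B5
Eb4 → C5
Ab4 → F5

B5 C5 F5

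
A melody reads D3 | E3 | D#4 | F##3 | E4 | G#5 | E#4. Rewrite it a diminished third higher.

D3 → Fb3
E3 → Gb3
D#4 → F4
F##3 → A3
E4 → Gb4
G#5 → Bb5
E#4 → G4

Fb3 Gb3 F4 A3 Gb4 Bb5 G4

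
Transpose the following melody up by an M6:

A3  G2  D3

A3 -> F#4
G2 -> E3
D3 -> B3

F#4 E3 B3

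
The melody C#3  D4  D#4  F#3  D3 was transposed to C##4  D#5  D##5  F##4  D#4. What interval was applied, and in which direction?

up an augmented octave

Take the first pair: C#3 → C##4. C to C spans 8 letter names, so the interval is some kind of octave.
C#3 to C##4 is 13 semitones, which makes it an augmented octave; the second version is higher, so the direction is up.
Checking another pair — D3 → D#4 — gives the same interval.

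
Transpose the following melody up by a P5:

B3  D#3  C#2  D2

F#4 A#3 G#2 A2

B3 up a perfect fifth is F#4.
D#3 up a perfect fifth is A#3.
C#2: a fifth up reaches G, and 7 semitones makes it G#2.
A perfect fifth up from D2 gives A2.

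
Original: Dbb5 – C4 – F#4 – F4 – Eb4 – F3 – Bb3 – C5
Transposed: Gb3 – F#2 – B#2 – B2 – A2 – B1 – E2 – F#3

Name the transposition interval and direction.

down a diminished twelfth

From Dbb5 to Gb3 is 12 letter names — a twelfth of some quality.
Gb3 to Dbb5 is 18 semitones, which makes it a diminished twelfth; the second version is lower, so the direction is down.
Checking another pair — C5 → F#3 — gives the same interval.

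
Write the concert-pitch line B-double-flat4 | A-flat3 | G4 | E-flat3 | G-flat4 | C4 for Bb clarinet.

Cb5 Bb3 A4 F3 Ab4 D4

Written C4 sounds as Bb3 on the Bb clarinet, so concert pitches are written a major second up.
Bbb4 gives Cb5
Ab3 gives Bb3
G4 gives A4
Eb3 gives F3
Gb4 gives Ab4
C4 gives D4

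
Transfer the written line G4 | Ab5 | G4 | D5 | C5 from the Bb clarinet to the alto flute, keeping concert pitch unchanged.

First find concert pitch: the Bb clarinet sounds a major second below written, so G4 Ab5 G4 D5 C5 sounds F4 Gb5 F4 C5 Bb4.
Then write for alto flute: it sounds a perfect fourth below written, so the part must be a perfect fourth above concert.
F4 → Bb4
Gb5 → Cb6
F4 → Bb4
C5 → F5
Bb4 → Eb5

Bb4 Cb6 Bb4 F5 Eb5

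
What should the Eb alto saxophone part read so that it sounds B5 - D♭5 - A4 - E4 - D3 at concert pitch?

Written C4 sounds as Eb3 on the Eb alto saxophone, so concert pitches are written a major sixth up.
B5 gives G#6
Db5 gives Bb5
A4 gives F#5
E4 gives C#5
D3 gives B3

G#6 Bb5 F#5 C#5 B3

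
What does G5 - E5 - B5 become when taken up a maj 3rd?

B5 G#5 D#6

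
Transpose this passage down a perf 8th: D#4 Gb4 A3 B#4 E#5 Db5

D#4: an octave down reaches D, and 12 semitones makes it D#3.
Gb4: an octave down reaches G, and 12 semitones makes it Gb3.
A3: an octave down reaches A, and 12 semitones makes it A2.
B#4 down a perfect octave is B#3.
E#5: an octave down reaches E, and 12 semitones makes it E#4.
A perfect octave down from Db5 gives Db4.

D#3 Gb3 A2 B#3 E#4 Db4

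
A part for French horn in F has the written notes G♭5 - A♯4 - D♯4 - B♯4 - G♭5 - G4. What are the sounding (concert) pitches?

The French horn in F sounds a perfect fifth below written, so transpose each written note down a perfect fifth.
Gb5 to Cb5
A#4 to D#4
D#4 to G#3
B#4 to E#4
Gb5 to Cb5
G4 to C4

Cb5 D#4 G#3 E#4 Cb5 C4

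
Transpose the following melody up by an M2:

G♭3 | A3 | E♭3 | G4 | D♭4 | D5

Ab3 B3 F3 A4 Eb4 E5

Gb3 becomes Ab3
A3 becomes B3
Eb3 becomes F3
G4 becomes A4
Db4 becomes Eb4
D5 becomes E5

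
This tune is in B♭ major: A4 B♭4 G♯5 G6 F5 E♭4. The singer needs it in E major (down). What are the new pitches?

D#4 E4 C##5 C#6 B4 A3

B♭ major to E major down is a diminished fifth, so every note moves down by that interval.
A4 becomes D#4
Bb4 becomes E4
G#5 becomes C##5
G6 becomes C#6
F5 becomes B4
Eb4 becomes A3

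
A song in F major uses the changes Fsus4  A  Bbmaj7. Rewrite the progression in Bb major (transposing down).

F major down to Bb major is a perfect fifth; each chord root moves by that interval while the quality stays the same.
Fsus4: root F down a perfect fifth → Bb, giving Bbsus4.
A: root A down a perfect fifth → D, giving D.
Bbmaj7: root Bb down a perfect fifth → Eb, giving Ebmaj7.

Bbsus4 D Ebmaj7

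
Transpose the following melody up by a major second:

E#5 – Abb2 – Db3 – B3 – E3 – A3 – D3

F##5 Bbb2 Eb3 C#4 F#3 B3 E3

E#5 becomes F##5
Abb2 becomes Bbb2
Db3 becomes Eb3
B3 becomes C#4
E3 becomes F#3
A3 becomes B3
D3 becomes E3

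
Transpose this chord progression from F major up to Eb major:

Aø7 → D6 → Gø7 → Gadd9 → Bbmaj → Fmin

Gø7 C6 Fø7 Fadd9 Abmaj Ebmin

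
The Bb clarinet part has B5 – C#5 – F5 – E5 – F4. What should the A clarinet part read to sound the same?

C6 D5 Gb5 F5 Gb4

First find concert pitch: the Bb clarinet sounds a major second below written, so B5 C#5 F5 E5 F4 sounds A5 B4 Eb5 D5 Eb4.
Then write for A clarinet: it sounds a minor third below written, so the part must be a minor third above concert.
A5 → C6
B4 → D5
Eb5 → Gb5
D5 → F5
Eb4 → Gb4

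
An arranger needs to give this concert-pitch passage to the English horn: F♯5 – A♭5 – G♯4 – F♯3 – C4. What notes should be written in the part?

C#6 Eb6 D#5 C#4 G4

The English horn sounds a perfect fifth below written, so the written part must be a perfect fifth above concert — transpose each note up.
F#5 becomes C#6
Ab5 becomes Eb6
G#4 becomes D#5
F#3 becomes C#4
C4 becomes G4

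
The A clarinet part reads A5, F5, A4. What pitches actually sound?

F#5 D5 F#4

The A clarinet sounds a minor third below written, so transpose each written note down a minor third.
A5 -> F#5
F5 -> D5
A4 -> F#4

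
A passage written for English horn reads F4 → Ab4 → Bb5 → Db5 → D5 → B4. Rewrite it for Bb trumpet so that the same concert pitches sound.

First find concert pitch: the English horn sounds a perfect fifth below written, so F4 Ab4 Bb5 Db5 D5 B4 sounds Bb3 Db4 Eb5 Gb4 G4 E4.
Then write for Bb trumpet: it sounds a major second below written, so the part must be a major second above concert.
Bb3 → C4
Db4 → Eb4
Eb5 → F5
Gb4 → Ab4
G4 → A4
E4 → F#4

C4 Eb4 F5 Ab4 A4 F#4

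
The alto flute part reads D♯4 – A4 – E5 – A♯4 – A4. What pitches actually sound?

A#3 E4 B4 E#4 E4

The alto flute sounds a perfect fourth below written, so transpose each written note down a perfect fourth.
D#4 to A#3
A4 to E4
E5 to B4
A#4 to E#4
A4 to E4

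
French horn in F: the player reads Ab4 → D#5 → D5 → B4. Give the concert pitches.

Db4 G#4 G4 E4

Written C4 on the French horn in F sounds as F3, a perfect fifth lower; apply that shift to every note.
Ab4 to Db4
D#5 to G#4
D5 to G4
B4 to E4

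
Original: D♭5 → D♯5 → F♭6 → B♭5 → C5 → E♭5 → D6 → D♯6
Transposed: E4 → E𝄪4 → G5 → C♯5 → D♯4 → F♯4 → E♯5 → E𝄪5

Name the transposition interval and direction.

down a diminished seventh

Take the first pair: Db5 → E4. D to E spans 7 letter names, so the interval is some kind of seventh.
E4 to Db5 is 9 semitones, which makes it a diminished seventh; the second version is lower, so the direction is down.
Checking another pair — D#6 → E##5 — gives the same interval.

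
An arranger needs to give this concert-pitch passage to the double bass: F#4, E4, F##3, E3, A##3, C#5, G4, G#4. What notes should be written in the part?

The double bass sounds a perfect octave below written, so the written part must be a perfect octave above concert — transpose each note up.
F#4 -> F#5
E4 -> E5
F##3 -> F##4
E3 -> E4
A##3 -> A##4
C#5 -> C#6
G4 -> G5
G#4 -> G#5

F#5 E5 F##4 E4 A##4 C#6 G5 G#5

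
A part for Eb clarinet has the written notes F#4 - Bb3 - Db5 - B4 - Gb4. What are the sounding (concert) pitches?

A4 Db4 Fb5 D5 Bbb4

Written C4 on the Eb clarinet sounds as Eb4, a minor third higher; apply that shift to every note.
F#4 to A4
Bb3 to Db4
Db5 to Fb5
B4 to D5
Gb4 to Bbb4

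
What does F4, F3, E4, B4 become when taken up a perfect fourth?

Bb4 Bb3 A4 E5

F4 becomes Bb4
F3 becomes Bb3
E4 becomes A4
B4 becomes E5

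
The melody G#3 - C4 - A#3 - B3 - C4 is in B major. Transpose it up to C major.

From B up to C is a minor second; apply that to each pitch.
G#3 -> A3
C4 -> Db4
A#3 -> B3
B3 -> C4
C4 -> Db4

A3 Db4 B3 C4 Db4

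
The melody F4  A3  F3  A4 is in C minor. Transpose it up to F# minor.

B4 D#4 B3 D#5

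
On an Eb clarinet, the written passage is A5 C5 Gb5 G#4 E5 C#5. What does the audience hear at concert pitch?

C6 Eb5 Bbb5 B4 G5 E5

The Eb clarinet sounds a minor third above written, so transpose each written note up a minor third.
A5 gives C6
C5 gives Eb5
Gb5 gives Bbb5
G#4 gives B4
E5 gives G5
C#5 gives E5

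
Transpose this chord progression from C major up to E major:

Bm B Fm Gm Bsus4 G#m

D#m D# Am Bm D#sus4 B#m

C major up to E major is a major third; each chord root moves by that interval while the quality stays the same.
Bm: root B up a major third → D#, giving D#m.
B: root B up a major third → D#, giving D#.
Fm: root F up a major third → A, giving Am.
Gm: root G up a major third → B, giving Bm.
Bsus4: root B up a major third → D#, giving D#sus4.
G#m: root G# up a major third → B#, giving B#m.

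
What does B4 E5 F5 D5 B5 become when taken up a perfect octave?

B4: an octave up reaches B, and 12 semitones makes it B5.
A perfect octave up from E5 gives E6.
F5 up a perfect octave is F6.
D5: an octave up reaches D, and 12 semitones makes it D6.
A perfect octave up from B5 gives B6.

B5 E6 F6 D6 B6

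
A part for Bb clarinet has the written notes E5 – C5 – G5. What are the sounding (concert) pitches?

The Bb clarinet sounds a major second below written, so transpose each written note down a major second.
E5 -> D5
C5 -> Bb4
G5 -> F5

D5 Bb4 F5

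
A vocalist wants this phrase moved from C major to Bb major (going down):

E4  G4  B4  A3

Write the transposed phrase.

D4 F4 A4 G3

C major to Bb major down is a major second, so every note moves down by that interval.
E4 becomes D4
G4 becomes F4
B4 becomes A4
A3 becomes G3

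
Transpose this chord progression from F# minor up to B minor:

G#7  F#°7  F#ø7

F# minor up to B minor is a perfect fourth; each chord root moves by that interval while the quality stays the same.
G#7: root G# up a perfect fourth → C#, giving C#7.
F#°7: root F# up a perfect fourth → B, giving B°7.
F#ø7: root F# up a perfect fourth → B, giving Bø7.

C#7 B°7 Bø7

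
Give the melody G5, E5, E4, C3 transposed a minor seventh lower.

G5 down a minor seventh is A4.
A minor seventh down from E5 gives F#4.
E4: a seventh down reaches F, and 10 semitones makes it F#3.
A minor seventh down from C3 gives D2.

A4 F#4 F#3 D2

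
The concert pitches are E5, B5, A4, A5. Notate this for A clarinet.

The A clarinet sounds a minor third below written, so the written part must be a minor third above concert — transpose each note up.
E5 gives G5
B5 gives D6
A4 gives C5
A5 gives C6

G5 D6 C5 C6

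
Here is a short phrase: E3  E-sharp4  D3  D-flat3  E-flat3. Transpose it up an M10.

E3 becomes G#4
E#4 becomes G##5
D3 becomes F#4
Db3 becomes F4
Eb3 becomes G4

G#4 G##5 F#4 F4 G4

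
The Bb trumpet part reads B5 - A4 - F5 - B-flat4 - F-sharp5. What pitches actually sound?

A5 G4 Eb5 Ab4 E5

Written C4 on the Bb trumpet sounds as Bb3, a major second lower; apply that shift to every note.
B5 → A5
A4 → G4
F5 → Eb5
Bb4 → Ab4
F#5 → E5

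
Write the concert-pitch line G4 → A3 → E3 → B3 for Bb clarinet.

Written C4 sounds as Bb3 on the Bb clarinet, so concert pitches are written a major second up.
G4 gives A4
A3 gives B3
E3 gives F#3
B3 gives C#4

A4 B3 F#3 C#4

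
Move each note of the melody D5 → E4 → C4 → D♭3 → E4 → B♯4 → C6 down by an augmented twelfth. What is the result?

D5 to Gb3
E4 to Ab2
C4 to Fb2
Db3 to Gbb1
E4 to Ab2
B#4 to E3
C6 to Fb4

Gb3 Ab2 Fb2 Gbb1 Ab2 E3 Fb4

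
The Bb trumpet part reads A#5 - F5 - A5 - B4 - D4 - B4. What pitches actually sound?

The Bb trumpet sounds a major second below written, so transpose each written note down a major second.
A#5 gives G#5
F5 gives Eb5
A5 gives G5
B4 gives A4
D4 gives C4
B4 gives A4

G#5 Eb5 G5 A4 C4 A4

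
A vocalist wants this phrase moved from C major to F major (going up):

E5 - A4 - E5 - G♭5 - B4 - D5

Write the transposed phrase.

A5 D5 A5 Cb6 E5 G5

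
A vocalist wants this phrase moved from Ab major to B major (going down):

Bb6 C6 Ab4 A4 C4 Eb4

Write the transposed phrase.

From Ab down to B is a diminished seventh; apply that to each pitch.
Bb6 gives C#6
C6 gives D#5
Ab4 gives B3
A4 gives B#3
C4 gives D#3
Eb4 gives F#3

C#6 D#5 B3 B#3 D#3 F#3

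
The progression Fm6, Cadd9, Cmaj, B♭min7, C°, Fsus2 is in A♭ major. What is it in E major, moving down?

A♭ major down to E major is a diminished fourth; each chord root moves by that interval while the quality stays the same.
Fm6: root F down a diminished fourth → C#, giving C#m6.
Cadd9: root C down a diminished fourth → G#, giving G#add9.
Cmaj: root C down a diminished fourth → G#, giving G#maj.
B♭min7: root B♭ down a diminished fourth → F#, giving F#min7.
C°: root C down a diminished fourth → G#, giving G#°.
Fsus2: root F down a diminished fourth → C#, giving C#sus2.

C#m6 G#add9 G#maj F#min7 G#° C#sus2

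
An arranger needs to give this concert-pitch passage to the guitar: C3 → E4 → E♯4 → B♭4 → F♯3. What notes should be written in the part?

C4 E5 E#5 Bb5 F#4

The guitar sounds a perfect octave below written, so the written part must be a perfect octave above concert — transpose each note up.
C3 -> C4
E4 -> E5
E#4 -> E#5
Bb4 -> Bb5
F#3 -> F#4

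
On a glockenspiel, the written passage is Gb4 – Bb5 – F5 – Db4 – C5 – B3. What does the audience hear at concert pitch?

Gb6 Bb7 F7 Db6 C7 B5

Written C4 on the glockenspiel sounds as C6, a perfect fifteenth higher; apply that shift to every note.
Gb4 -> Gb6
Bb5 -> Bb7
F5 -> F7
Db4 -> Db6
C5 -> C7
B3 -> B5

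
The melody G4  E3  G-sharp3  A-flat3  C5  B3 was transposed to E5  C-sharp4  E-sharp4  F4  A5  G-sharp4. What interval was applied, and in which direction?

From G4 to E5 is 6 letter names — a sixth of some quality.
G4 to E5 is 9 semitones, which makes it a major sixth; the second version is higher, so the direction is up.
Checking another pair — B3 → G#4 — gives the same interval.

up a major sixth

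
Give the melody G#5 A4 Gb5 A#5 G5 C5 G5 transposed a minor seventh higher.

F#6 G5 Fb6 G#6 F6 Bb5 F6

G#5 to F#6
A4 to G5
Gb5 to Fb6
A#5 to G#6
G5 to F6
C5 to Bb5
G5 to F6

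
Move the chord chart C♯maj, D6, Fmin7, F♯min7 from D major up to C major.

Bmaj C6 Ebmin7 Emin7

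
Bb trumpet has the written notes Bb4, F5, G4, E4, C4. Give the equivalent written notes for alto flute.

Db5 Ab5 Bb4 G4 Eb4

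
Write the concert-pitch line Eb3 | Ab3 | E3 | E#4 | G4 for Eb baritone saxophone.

Written C4 sounds as Eb2 on the Eb baritone saxophone, so concert pitches are written a major thirteenth up.
Eb3 becomes C5
Ab3 becomes F5
E3 becomes C#5
E#4 becomes C##6
G4 becomes E6

C5 F5 C#5 C##6 E6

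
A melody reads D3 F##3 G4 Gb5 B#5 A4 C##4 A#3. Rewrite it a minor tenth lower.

D3 becomes B1
F##3 becomes D##2
G4 becomes E3
Gb5 becomes Eb4
B#5 becomes G##4
A4 becomes F#3
C##4 becomes A##2
A#3 becomes F##2

B1 D##2 E3 Eb4 G##4 F#3 A##2 F##2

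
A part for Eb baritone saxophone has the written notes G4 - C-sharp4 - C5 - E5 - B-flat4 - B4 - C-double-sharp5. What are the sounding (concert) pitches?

Bb2 E2 Eb3 G3 Db3 D3 E#3

Written C4 on the Eb baritone saxophone sounds as Eb2, a major thirteenth lower; apply that shift to every note.
G4 becomes Bb2
C#4 becomes E2
C5 becomes Eb3
E5 becomes G3
Bb4 becomes Db3
B4 becomes D3
C##5 becomes E#3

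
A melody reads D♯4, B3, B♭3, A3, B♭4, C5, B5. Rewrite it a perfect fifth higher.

A#4 F#4 F4 E4 F5 G5 F#6

D#4 to A#4
B3 to F#4
Bb3 to F4
A3 to E4
Bb4 to F5
C5 to G5
B5 to F#6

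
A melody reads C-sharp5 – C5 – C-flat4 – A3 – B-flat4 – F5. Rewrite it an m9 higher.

C#5 to D6
C5 to Db6
Cb4 to Dbb5
A3 to Bb4
Bb4 to Cb6
F5 to Gb6

D6 Db6 Dbb5 Bb4 Cb6 Gb6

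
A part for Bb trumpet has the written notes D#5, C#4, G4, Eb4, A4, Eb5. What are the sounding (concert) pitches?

C#5 B3 F4 Db4 G4 Db5

Written C4 on the Bb trumpet sounds as Bb3, a major second lower; apply that shift to every note.
D#5 -> C#5
C#4 -> B3
G4 -> F4
Eb4 -> Db4
A4 -> G4
Eb5 -> Db5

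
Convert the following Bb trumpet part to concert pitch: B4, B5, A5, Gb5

A4 A5 G5 Fb5

The Bb trumpet sounds a major second below written, so transpose each written note down a major second.
B4 gives A4
B5 gives A5
A5 gives G5
Gb5 gives Fb5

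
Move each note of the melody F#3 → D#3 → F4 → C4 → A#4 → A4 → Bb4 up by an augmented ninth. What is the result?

G##4 E##4 G#5 D#5 B##5 B#5 C#6

F#3 becomes G##4
D#3 becomes E##4
F4 becomes G#5
C4 becomes D#5
A#4 becomes B##5
A4 becomes B#5
Bb4 becomes C#6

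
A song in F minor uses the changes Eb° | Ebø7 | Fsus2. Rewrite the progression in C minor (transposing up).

F minor up to C minor is a perfect fifth; each chord root moves by that interval while the quality stays the same.
Eb°: root Eb up a perfect fifth → Bb, giving Bb°.
Ebø7: root Eb up a perfect fifth → Bb, giving Bbø7.
Fsus2: root F up a perfect fifth → C, giving Csus2.

Bb° Bbø7 Csus2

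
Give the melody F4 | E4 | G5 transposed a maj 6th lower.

Ab3 G3 Bb4

A major sixth down from F4 gives Ab3.
E4 down a major sixth is G3.
G5: a sixth down reaches B, and 9 semitones makes it Bb4.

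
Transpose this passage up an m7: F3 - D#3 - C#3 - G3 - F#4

Eb4 C#4 B3 F4 E5

F3 to Eb4
D#3 to C#4
C#3 to B3
G3 to F4
F#4 to E5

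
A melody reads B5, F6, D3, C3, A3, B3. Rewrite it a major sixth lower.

D5 Ab5 F2 Eb2 C3 D3

A major sixth down from B5 gives D5.
A major sixth down from F6 gives Ab5.
D3: a sixth down reaches F, and 9 semitones makes it F2.
C3 down a major sixth is Eb2.
A3 down a major sixth is C3.
A major sixth down from B3 gives D3.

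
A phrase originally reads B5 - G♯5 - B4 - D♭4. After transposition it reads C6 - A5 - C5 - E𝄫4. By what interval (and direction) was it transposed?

up a minor second

From B5 to C6 is 2 letter names — a second of some quality.
B5 to C6 is 1 semitone, which makes it a minor second; the second version is higher, so the direction is up.
Checking another pair — Db4 → Ebb4 — gives the same interval.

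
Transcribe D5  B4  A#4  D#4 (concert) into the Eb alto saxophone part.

B5 G#5 F##5 B#4

The Eb alto saxophone sounds a major sixth below written, so the written part must be a major sixth above concert — transpose each note up.
D5 to B5
B4 to G#5
A#4 to F##5
D#4 to B#4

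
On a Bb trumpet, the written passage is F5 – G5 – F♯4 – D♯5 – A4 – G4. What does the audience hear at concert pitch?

The Bb trumpet sounds a major second below written, so transpose each written note down a major second.
F5 -> Eb5
G5 -> F5
F#4 -> E4
D#5 -> C#5
A4 -> G4
G4 -> F4

Eb5 F5 E4 C#5 G4 F4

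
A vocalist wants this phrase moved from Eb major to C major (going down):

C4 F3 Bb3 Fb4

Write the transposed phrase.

Eb major to C major down is a minor third, so every note moves down by that interval.
C4 → A3
F3 → D3
Bb3 → G3
Fb4 → Db4

A3 D3 G3 Db4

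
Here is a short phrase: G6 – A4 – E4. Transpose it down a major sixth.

Bb5 C4 G3

A major sixth down from G6 gives Bb5.
A4: a sixth down reaches C, and 9 semitones makes it C4.
A major sixth down from E4 gives G3.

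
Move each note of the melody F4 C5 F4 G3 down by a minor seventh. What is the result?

G3 D4 G3 A2

F4 → G3
C5 → D4
F4 → G3
G3 → A2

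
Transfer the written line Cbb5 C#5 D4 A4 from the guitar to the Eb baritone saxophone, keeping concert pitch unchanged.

Abb5 A#5 B4 F#5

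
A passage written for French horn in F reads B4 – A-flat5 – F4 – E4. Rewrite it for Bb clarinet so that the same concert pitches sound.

F#4 Eb5 C4 B3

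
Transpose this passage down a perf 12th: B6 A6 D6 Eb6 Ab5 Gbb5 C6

B6 becomes E5
A6 becomes D5
D6 becomes G4
Eb6 becomes Ab4
Ab5 becomes Db4
Gbb5 becomes Cbb4
C6 becomes F4

E5 D5 G4 Ab4 Db4 Cbb4 F4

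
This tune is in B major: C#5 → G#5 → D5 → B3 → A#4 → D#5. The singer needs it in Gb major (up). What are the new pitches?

B major to Gb major up is a diminished sixth, so every note moves up by that interval.
C#5 to Ab5
G#5 to Eb6
D5 to Bbb5
B3 to Gb4
A#4 to F5
D#5 to Bb5

Ab5 Eb6 Bbb5 Gb4 F5 Bb5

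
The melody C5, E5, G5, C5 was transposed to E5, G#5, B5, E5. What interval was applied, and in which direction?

up a major third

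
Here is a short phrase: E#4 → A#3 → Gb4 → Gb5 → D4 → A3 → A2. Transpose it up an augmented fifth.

E#4 -> B##4
A#3 -> E##4
Gb4 -> D5
Gb5 -> D6
D4 -> A#4
A3 -> E#4
A2 -> E#3

B##4 E##4 D5 D6 A#4 E#4 E#3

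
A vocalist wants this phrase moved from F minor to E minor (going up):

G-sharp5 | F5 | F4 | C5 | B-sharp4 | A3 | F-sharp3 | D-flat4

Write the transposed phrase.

From F up to E is a major seventh; apply that to each pitch.
G#5 → F##6
F5 → E6
F4 → E5
C5 → B5
B#4 → A##5
A3 → G#4
F#3 → E#4
Db4 → C5

F##6 E6 E5 B5 A##5 G#4 E#4 C5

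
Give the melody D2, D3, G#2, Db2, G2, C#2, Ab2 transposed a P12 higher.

A3 A4 D#4 Ab3 D4 G#3 Eb4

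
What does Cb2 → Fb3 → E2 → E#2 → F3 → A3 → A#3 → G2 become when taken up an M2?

A major second up from Cb2 gives Db2.
Fb3: a second up reaches G, and 2 semitones makes it Gb3.
A major second up from E2 gives F#2.
E#2 up a major second is F##2.
F3: a second up reaches G, and 2 semitones makes it G3.
A major second up from A3 gives B3.
A#3: a second up reaches B, and 2 semitones makes it B#3.
A major second up from G2 gives A2.

Db2 Gb3 F#2 F##2 G3 B3 B#3 A2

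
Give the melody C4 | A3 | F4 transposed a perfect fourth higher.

F4 D4 Bb4

C4 to F4
A3 to D4
F4 to Bb4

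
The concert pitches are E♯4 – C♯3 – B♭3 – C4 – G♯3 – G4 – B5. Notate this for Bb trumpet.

F##4 D#3 C4 D4 A#3 A4 C#6

Written C4 sounds as Bb3 on the Bb trumpet, so concert pitches are written a major second up.
E#4 -> F##4
C#3 -> D#3
Bb3 -> C4
C4 -> D4
G#3 -> A#3
G4 -> A4
B5 -> C#6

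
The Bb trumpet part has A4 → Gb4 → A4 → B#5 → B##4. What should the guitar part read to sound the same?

G5 Fb5 G5 A#6 A##5

First find concert pitch: the Bb trumpet sounds a major second below written, so A4 Gb4 A4 B#5 B##4 sounds G4 Fb4 G4 A#5 A##4.
Then write for guitar: it sounds a perfect octave below written, so the part must be a perfect octave above concert.
G4 → G5
Fb4 → Fb5
G4 → G5
A#5 → A#6
A##4 → A##5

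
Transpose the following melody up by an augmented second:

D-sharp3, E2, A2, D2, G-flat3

E##3 F##2 B#2 E#2 A3

D#3 gives E##3
E2 gives F##2
A2 gives B#2
D2 gives E#2
Gb3 gives A3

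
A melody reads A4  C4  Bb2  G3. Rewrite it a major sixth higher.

F#5 A4 G3 E4

A4: a sixth up reaches F, and 9 semitones makes it F#5.
C4: a sixth up reaches A, and 9 semitones makes it A4.
A major sixth up from Bb2 gives G3.
G3 up a major sixth is E4.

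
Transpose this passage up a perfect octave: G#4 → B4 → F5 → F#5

G#4 up a perfect octave is G#5.
B4 up a perfect octave is B5.
F5 up a perfect octave is F6.
F#5: an octave up reaches F, and 12 semitones makes it F#6.

G#5 B5 F6 F#6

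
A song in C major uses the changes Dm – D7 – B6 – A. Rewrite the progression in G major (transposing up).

Am A7 F#6 E

C major up to G major is a perfect fifth; each chord root moves by that interval while the quality stays the same.
Dm: root D up a perfect fifth → A, giving Am.
D7: root D up a perfect fifth → A, giving A7.
B6: root B up a perfect fifth → F#, giving F#6.
A: root A up a perfect fifth → E, giving E.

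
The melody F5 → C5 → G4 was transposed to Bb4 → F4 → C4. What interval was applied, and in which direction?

Take the first pair: F5 → Bb4. F to B spans 5 letter names, so the interval is some kind of fifth.
Bb4 to F5 is 7 semitones, which makes it a perfect fifth; the second version is lower, so the direction is down.
Checking another pair — G4 → C4 — gives the same interval.

down a perfect fifth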